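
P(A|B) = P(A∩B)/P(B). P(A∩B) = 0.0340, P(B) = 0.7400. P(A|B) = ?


P(A|B) = 0.0340/0.7400 = 0.0459

P(A|B) = 0.0459


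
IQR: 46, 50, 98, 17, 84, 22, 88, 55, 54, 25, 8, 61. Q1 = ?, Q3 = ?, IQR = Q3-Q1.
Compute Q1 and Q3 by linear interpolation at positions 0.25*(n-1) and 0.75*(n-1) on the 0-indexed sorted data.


Sorted: 8, 17, 22, 25, 46, 50, 54, 55, 61, 84, 88, 98
Q1 (25th %ile) = 24.2500
Q3 (75th %ile) = 66.7500
IQR = 66.7500 - 24.2500 = 42.5000

IQR = 42.5000


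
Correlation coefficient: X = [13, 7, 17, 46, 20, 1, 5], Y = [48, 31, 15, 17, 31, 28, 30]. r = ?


Mean X = 15.5714, Mean Y = 28.5714
SD X = 13.896116, SD Y = 10.069149
Cov = -62.612245
r = -62.612245/(13.896116*10.069149) = -0.4475

r = -0.4475


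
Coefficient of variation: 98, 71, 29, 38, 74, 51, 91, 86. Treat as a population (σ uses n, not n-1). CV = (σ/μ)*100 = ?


Mean = 67.2500
SD = 23.7263
CV = (23.7263/67.2500)*100 = 35.2807%

CV = 35.2807%


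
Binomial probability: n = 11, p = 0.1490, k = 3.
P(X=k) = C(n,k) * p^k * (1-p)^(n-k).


C(11,3) = 165
p^3 = 0.003308
(1-p)^8 = 0.275066
P = 165 * 0.003308 * 0.275066 = 0.1501

P(X=3) = 0.1501


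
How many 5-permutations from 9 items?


P(9,5) = 9!/4!
= 362880/24
= 15120

P(9,5) = 15120


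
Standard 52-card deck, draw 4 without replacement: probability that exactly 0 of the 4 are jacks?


Hypergeometric: P(X=0) = C(4,0)·C(48,4) / C(52,4)
= 1 × 194580 / 270725
= 194580/270725 = 0.7187

P = 0.7187


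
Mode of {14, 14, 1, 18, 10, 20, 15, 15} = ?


Frequencies: 1:1, 10:1, 14:2, 15:2, 18:1, 20:1
Max frequency = 2
Mode = 14, 15

Mode = 14, 15


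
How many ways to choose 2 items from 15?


C(15,2) = 15!/(2! × 13!)
= 1307674368000/(2 × 6227020800)
= 105

C(15,2) = 105


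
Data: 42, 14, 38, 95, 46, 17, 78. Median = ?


Sorted: 14, 17, 38, 42, 46, 78, 95
n = 7 (odd)
Middle value = 42

Median = 42


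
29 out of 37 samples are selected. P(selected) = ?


P = 29/37 = 0.7838

P = 0.7838


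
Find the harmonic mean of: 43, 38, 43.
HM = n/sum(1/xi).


Sum of reciprocals = 1/43 + 1/38 + 1/43 = 0.072827
HM = 3/0.072827 = 41.1933

HM = 41.1933


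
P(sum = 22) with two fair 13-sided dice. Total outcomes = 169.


Total outcomes = 13×13 = 169
Favorable (sum = 22): 5
P = 5/169 = 0.0296

P = 0.0296


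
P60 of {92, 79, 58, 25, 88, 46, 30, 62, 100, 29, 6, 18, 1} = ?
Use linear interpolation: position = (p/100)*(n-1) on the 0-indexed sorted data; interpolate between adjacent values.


Sorted: 1, 6, 18, 25, 29, 30, 46, 58, 62, 79, 88, 92, 100
n = 13
Index = 60/100 * 12 = 7.2000
Lower = data[7] = 58, Upper = data[8] = 62
P60 = 58 + 0.2000*(4) = 58.8000

P60 = 58.8000


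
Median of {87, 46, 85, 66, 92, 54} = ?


Sorted: 46, 54, 66, 85, 87, 92
n = 6 (even)
Middle values: 66 and 85
Median = (66+85)/2 = 75.5000

Median = 75.5000


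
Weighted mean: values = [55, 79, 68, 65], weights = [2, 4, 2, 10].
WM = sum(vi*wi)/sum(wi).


Numerator = 55*2 + 79*4 + 68*2 + 65*10 = 1212
Denominator = 2 + 4 + 2 + 10 = 18
WM = 1212/18 = 67.3333

WM = 67.3333


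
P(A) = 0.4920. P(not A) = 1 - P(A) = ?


P(not A) = 1 - 0.4920 = 0.5080

P(not A) = 0.5080


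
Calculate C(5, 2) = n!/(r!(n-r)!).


C(5,2) = 5!/(2! × 3!)
= 120/(2 × 6)
= 10

C(5,2) = 10


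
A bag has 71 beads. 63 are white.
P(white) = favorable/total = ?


P = 63/71 = 0.8873

P = 0.8873


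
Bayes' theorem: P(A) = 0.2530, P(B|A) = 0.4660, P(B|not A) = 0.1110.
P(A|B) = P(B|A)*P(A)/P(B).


P(B) = P(B|A)*P(A) + P(B|A')*P(A')
= 0.4660*0.2530 + 0.1110*0.7470
= 0.117898 + 0.082917 = 0.200815
P(A|B) = 0.117898/0.200815 = 0.5871

P(A|B) = 0.5871


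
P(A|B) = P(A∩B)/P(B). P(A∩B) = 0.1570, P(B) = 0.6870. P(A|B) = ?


P(A|B) = 0.1570/0.6870 = 0.2285

P(A|B) = 0.2285


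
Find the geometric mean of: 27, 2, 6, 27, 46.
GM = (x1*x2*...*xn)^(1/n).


Product = 27 × 2 × 6 × 27 × 46 = 402408
GM = 402408^(1/5) = 13.2109

GM = 13.2109


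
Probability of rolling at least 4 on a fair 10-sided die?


Favorable outcomes (roll ≥ 4): 7
Total outcomes = 10
P = 7/10 = 0.7000

P = 0.7000


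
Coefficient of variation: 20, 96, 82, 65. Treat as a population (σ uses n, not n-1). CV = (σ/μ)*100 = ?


Mean = 65.7500
SD = 28.6040
CV = (28.6040/65.7500)*100 = 43.5041%

CV = 43.5041%


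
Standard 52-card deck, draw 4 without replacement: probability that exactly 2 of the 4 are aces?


Hypergeometric: P(X=2) = C(4,2)·C(48,2) / C(52,4)
= 6 × 1128 / 270725
= 6768/270725 = 0.0250

P = 0.0250


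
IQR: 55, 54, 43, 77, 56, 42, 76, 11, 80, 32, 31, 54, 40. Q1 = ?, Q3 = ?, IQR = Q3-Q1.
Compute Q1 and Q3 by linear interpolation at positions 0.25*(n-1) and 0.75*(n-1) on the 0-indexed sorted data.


Sorted: 11, 31, 32, 40, 42, 43, 54, 54, 55, 56, 76, 77, 80
Q1 (25th %ile) = 40.0000
Q3 (75th %ile) = 56.0000
IQR = 56.0000 - 40.0000 = 16.0000

IQR = 16.0000


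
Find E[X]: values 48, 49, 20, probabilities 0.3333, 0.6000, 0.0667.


E[X] = 48*0.3333 + 49*0.6000 + 20*0.0667
= 15.9984 + 29.4000 + 1.3340
= 46.7324

E[X] = 46.7324


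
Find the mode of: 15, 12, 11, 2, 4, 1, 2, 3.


Frequencies: 1:1, 2:2, 3:1, 4:1, 11:1, 12:1, 15:1
Max frequency = 2
Mode = 2

Mode = 2


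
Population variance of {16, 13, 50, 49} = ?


Mean = 32.0000
Squared deviations: 256.0000, 361.0000, 324.0000, 289.0000
Sum = 1230.0000
Variance = 1230.0000/4 = 307.5000

Variance = 307.5000


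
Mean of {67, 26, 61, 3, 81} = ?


Sum = 67 + 26 + 61 + 3 + 81 = 238
n = 5
Mean = 238/5 = 47.6000

Mean = 47.6000


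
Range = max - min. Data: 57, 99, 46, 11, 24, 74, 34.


Max = 99, Min = 11
Range = 99 - 11 = 88

Range = 88


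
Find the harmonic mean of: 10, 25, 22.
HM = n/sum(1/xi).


Sum of reciprocals = 1/10 + 1/25 + 1/22 = 0.185455
HM = 3/0.185455 = 16.1765

HM = 16.1765


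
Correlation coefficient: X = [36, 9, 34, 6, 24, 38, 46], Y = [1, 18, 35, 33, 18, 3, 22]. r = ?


Mean X = 27.5714, Mean Y = 18.5714
SD X = 14.059640, SD Y = 12.199030
Cov = -62.897959
r = -62.897959/(14.059640*12.199030) = -0.3667

r = -0.3667


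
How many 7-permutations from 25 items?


P(25,7) = 25!/18!
= 15511210043330985984000000/6402373705728000
= 2422728000

P(25,7) = 2422728000


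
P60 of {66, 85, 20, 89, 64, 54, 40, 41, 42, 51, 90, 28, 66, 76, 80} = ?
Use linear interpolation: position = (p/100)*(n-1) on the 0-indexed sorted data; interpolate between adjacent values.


Sorted: 20, 28, 40, 41, 42, 51, 54, 64, 66, 66, 76, 80, 85, 89, 90
n = 15
Index = 60/100 * 14 = 8.4000
Lower = data[8] = 66, Upper = data[9] = 66
P60 = 66 + 0.4000*(0) = 66.0000

P60 = 66.0000


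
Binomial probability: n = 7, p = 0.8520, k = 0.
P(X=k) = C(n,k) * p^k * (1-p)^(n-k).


C(7,0) = 1
p^0 = 1.000000
(1-p)^7 = 1.555364e-06
P = 1 * 1.000000 * 1.555364e-06 = 1.5554e-06

P(X=0) = 1.5554e-06


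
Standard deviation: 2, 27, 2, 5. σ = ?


Mean = 9.0000
Variance = 109.5000
SD = sqrt(109.5000) = 10.4642

SD = 10.4642


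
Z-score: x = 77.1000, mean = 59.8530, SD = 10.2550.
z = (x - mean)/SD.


z = (77.1000 - 59.8530)/10.2550
= 17.2470/10.2550
= 1.6818

z = 1.6818


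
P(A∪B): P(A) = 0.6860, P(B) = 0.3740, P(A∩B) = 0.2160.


P(A∪B) = 0.6860 + 0.3740 - 0.2160
= 1.0600 - 0.2160
= 0.8440

P(A∪B) = 0.8440


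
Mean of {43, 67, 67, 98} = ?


Sum = 43 + 67 + 67 + 98 = 275
n = 4
Mean = 275/4 = 68.7500

Mean = 68.7500


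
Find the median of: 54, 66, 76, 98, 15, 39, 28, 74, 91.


Sorted: 15, 28, 39, 54, 66, 74, 76, 91, 98
n = 9 (odd)
Middle value = 66

Median = 66


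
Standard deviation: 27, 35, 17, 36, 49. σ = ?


Mean = 32.8000
Variance = 112.1600
SD = sqrt(112.1600) = 10.5906

SD = 10.5906


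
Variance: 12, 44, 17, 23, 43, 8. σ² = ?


Mean = 24.5000
Squared deviations: 156.2500, 380.2500, 56.2500, 2.2500, 342.2500, 272.2500
Sum = 1209.5000
Variance = 1209.5000/6 = 201.5833

Variance = 201.5833


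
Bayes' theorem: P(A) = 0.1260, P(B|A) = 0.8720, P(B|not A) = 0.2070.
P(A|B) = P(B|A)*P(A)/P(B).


P(B) = P(B|A)*P(A) + P(B|A')*P(A')
= 0.8720*0.1260 + 0.2070*0.8740
= 0.109872 + 0.180918 = 0.290790
P(A|B) = 0.109872/0.290790 = 0.3778

P(A|B) = 0.3778


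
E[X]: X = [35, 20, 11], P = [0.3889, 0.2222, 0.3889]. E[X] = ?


E[X] = 35*0.3889 + 20*0.2222 + 11*0.3889
= 13.6115 + 4.4440 + 4.2779
= 22.3334

E[X] = 22.3334


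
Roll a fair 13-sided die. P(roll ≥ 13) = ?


Favorable outcomes (roll ≥ 13): 1
Total outcomes = 13
P = 1/13 = 0.0769

P = 0.0769


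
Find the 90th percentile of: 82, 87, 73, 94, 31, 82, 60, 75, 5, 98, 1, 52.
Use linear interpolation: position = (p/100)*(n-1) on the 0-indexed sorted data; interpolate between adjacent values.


Sorted: 1, 5, 31, 52, 60, 73, 75, 82, 82, 87, 94, 98
n = 12
Index = 90/100 * 11 = 9.9000
Lower = data[9] = 87, Upper = data[10] = 94
P90 = 87 + 0.9000*(7) = 93.3000

P90 = 93.3000


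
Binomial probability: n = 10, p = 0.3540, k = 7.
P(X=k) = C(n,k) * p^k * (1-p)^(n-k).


C(10,7) = 120
p^7 = 0.000697
(1-p)^3 = 0.269586
P = 120 * 0.000697 * 0.269586 = 0.0225

P(X=7) = 0.0225


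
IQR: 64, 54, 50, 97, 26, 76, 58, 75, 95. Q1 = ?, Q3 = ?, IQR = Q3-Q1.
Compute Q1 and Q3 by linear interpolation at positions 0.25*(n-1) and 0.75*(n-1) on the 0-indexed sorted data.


Sorted: 26, 50, 54, 58, 64, 75, 76, 95, 97
Q1 (25th %ile) = 54.0000
Q3 (75th %ile) = 76.0000
IQR = 76.0000 - 54.0000 = 22.0000

IQR = 22.0000


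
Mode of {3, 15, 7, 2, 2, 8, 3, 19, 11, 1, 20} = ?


Frequencies: 1:1, 2:2, 3:2, 7:1, 8:1, 11:1, 15:1, 19:1, 20:1
Max frequency = 2
Mode = 2, 3

Mode = 2, 3


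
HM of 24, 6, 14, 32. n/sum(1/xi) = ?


Sum of reciprocals = 1/24 + 1/6 + 1/14 + 1/32 = 0.311012
HM = 4/0.311012 = 12.8612

HM = 12.8612


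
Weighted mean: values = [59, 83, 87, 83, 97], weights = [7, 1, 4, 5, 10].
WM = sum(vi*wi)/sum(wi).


Numerator = 59*7 + 83*1 + 87*4 + 83*5 + 97*10 = 2229
Denominator = 7 + 1 + 4 + 5 + 10 = 27
WM = 2229/27 = 82.5556

WM = 82.5556


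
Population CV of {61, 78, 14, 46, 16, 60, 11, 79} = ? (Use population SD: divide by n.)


Mean = 45.6250
SD = 26.6502
CV = (26.6502/45.6250)*100 = 58.4114%

CV = 58.4114%


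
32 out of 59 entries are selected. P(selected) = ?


P = 32/59 = 0.5424

P = 0.5424


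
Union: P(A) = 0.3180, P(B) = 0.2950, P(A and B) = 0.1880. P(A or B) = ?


P(A∪B) = 0.3180 + 0.2950 - 0.1880
= 0.6130 - 0.1880
= 0.4250

P(A∪B) = 0.4250


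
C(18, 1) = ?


C(18,1) = 18!/(1! × 17!)
= 6402373705728000/(1 × 355687428096000)
= 18

C(18,1) = 18


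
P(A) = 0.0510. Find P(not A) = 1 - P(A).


P(not A) = 1 - 0.0510 = 0.9490

P(not A) = 0.9490


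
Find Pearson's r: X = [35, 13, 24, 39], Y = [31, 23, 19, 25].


Mean X = 27.7500, Mean Y = 24.5000
SD X = 10.133484, SD Y = 4.330127
Cov = 23.875000
r = 23.875000/(10.133484*4.330127) = 0.5441

r = 0.5441


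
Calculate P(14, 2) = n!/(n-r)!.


P(14,2) = 14!/12!
= 87178291200/479001600
= 182

P(14,2) = 182


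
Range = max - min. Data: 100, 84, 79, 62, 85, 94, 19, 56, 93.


Max = 100, Min = 19
Range = 100 - 19 = 81

Range = 81


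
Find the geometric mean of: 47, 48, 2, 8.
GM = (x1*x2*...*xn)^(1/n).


Product = 47 × 48 × 2 × 8 = 36096
GM = 36096^(1/4) = 13.7837

GM = 13.7837


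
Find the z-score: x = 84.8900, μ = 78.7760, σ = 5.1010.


z = (84.8900 - 78.7760)/5.1010
= 6.1140/5.1010
= 1.1986

z = 1.1986


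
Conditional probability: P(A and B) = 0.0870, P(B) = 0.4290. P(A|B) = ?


P(A|B) = 0.0870/0.4290 = 0.2028

P(A|B) = 0.2028


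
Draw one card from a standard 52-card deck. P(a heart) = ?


13 hearts in 52 cards
P = 13/52 = 0.2500

P = 0.2500


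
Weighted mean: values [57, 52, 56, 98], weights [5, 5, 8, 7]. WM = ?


Numerator = 57*5 + 52*5 + 56*8 + 98*7 = 1679
Denominator = 5 + 5 + 8 + 7 = 25
WM = 1679/25 = 67.1600

WM = 67.1600


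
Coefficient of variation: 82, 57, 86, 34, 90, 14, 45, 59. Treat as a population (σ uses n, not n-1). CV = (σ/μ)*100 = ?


Mean = 58.3750
SD = 25.1641
CV = (25.1641/58.3750)*100 = 43.1077%

CV = 43.1077%


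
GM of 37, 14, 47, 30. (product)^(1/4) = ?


Product = 37 × 14 × 47 × 30 = 730380
GM = 730380^(1/4) = 29.2339

GM = 29.2339


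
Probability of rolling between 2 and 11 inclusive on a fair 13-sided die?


Favorable outcomes (2 ≤ roll ≤ 11): 10
Total outcomes = 13
P = 10/13 = 0.7692

P = 0.7692


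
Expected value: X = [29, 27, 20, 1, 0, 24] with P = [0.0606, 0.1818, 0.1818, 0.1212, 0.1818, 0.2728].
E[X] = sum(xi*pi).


E[X] = 29*0.0606 + 27*0.1818 + 20*0.1818 + 1*0.1212 + 0*0.1818 + 24*0.2728
= 1.7574 + 4.9086 + 3.6360 + 0.1212 + 0 + 6.5472
= 16.9704

E[X] = 16.9704


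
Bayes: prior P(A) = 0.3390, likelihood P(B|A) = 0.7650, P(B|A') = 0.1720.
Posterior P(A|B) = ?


P(B) = P(B|A)*P(A) + P(B|A')*P(A')
= 0.7650*0.3390 + 0.1720*0.6610
= 0.259335 + 0.113692 = 0.373027
P(A|B) = 0.259335/0.373027 = 0.6952

P(A|B) = 0.6952


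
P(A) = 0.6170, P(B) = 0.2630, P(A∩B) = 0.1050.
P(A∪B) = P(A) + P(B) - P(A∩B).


P(A∪B) = 0.6170 + 0.2630 - 0.1050
= 0.8800 - 0.1050
= 0.7750

P(A∪B) = 0.7750


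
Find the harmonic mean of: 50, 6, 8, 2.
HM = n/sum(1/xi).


Sum of reciprocals = 1/50 + 1/6 + 1/8 + 1/2 = 0.811667
HM = 4/0.811667 = 4.9281

HM = 4.9281


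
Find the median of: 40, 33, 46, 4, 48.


Sorted: 4, 33, 40, 46, 48
n = 5 (odd)
Middle value = 40

Median = 40


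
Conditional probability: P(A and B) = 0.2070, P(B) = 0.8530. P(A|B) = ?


P(A|B) = 0.2070/0.8530 = 0.2427

P(A|B) = 0.2427


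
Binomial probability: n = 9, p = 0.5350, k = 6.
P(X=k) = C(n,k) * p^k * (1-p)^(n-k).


C(9,6) = 84
p^6 = 0.023449
(1-p)^3 = 0.100545
P = 84 * 0.023449 * 0.100545 = 0.1980

P(X=6) = 0.1980


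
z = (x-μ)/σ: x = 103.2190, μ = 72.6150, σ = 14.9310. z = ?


z = (103.2190 - 72.6150)/14.9310
= 30.6040/14.9310
= 2.0497

z = 2.0497


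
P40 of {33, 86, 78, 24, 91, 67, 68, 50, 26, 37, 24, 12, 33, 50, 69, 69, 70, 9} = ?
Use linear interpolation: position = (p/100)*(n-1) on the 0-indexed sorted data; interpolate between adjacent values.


Sorted: 9, 12, 24, 24, 26, 33, 33, 37, 50, 50, 67, 68, 69, 69, 70, 78, 86, 91
n = 18
Index = 40/100 * 17 = 6.8000
Lower = data[6] = 33, Upper = data[7] = 37
P40 = 33 + 0.8000*(4) = 36.2000

P40 = 36.2000


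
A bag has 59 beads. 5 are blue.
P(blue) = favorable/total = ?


P = 5/59 = 0.0847

P = 0.0847


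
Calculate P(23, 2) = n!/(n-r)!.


P(23,2) = 23!/21!
= 25852016738884976640000/51090942171709440000
= 506

P(23,2) = 506


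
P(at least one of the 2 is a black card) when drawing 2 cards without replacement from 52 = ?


P(at least one) = 1 - P(none)
P(none) = (26/52) × (25/51) = 0.245098
P(at least one) = 1 - 0.245098 = 0.7549

P = 0.7549


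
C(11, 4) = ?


C(11,4) = 11!/(4! × 7!)
= 39916800/(24 × 5040)
= 330

C(11,4) = 330


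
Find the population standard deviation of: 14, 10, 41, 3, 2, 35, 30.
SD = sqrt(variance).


Mean = 19.2857
Variance = 215.9184
SD = sqrt(215.9184) = 14.6942

SD = 14.6942


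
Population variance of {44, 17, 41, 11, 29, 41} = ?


Mean = 30.5000
Squared deviations: 182.2500, 182.2500, 110.2500, 380.2500, 2.2500, 110.2500
Sum = 967.5000
Variance = 967.5000/6 = 161.2500

Variance = 161.2500


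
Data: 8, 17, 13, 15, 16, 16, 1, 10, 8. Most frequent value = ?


Frequencies: 1:1, 8:2, 10:1, 13:1, 15:1, 16:2, 17:1
Max frequency = 2
Mode = 8, 16

Mode = 8, 16


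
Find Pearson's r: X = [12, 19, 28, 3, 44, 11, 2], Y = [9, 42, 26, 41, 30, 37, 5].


Mean X = 17.0000, Mean Y = 27.1429
SD X = 13.815106, SD Y = 13.829870
Cov = 37.714286
r = 37.714286/(13.815106*13.829870) = 0.1974

r = 0.1974


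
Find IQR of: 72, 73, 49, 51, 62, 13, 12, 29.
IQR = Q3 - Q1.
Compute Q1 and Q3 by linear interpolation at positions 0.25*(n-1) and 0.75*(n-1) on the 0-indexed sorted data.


Sorted: 12, 13, 29, 49, 51, 62, 72, 73
Q1 (25th %ile) = 25.0000
Q3 (75th %ile) = 64.5000
IQR = 64.5000 - 25.0000 = 39.5000

IQR = 39.5000


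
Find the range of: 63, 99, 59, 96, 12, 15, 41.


Max = 99, Min = 12
Range = 99 - 12 = 87

Range = 87


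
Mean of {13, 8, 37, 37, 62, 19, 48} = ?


Sum = 13 + 8 + 37 + 37 + 62 + 19 + 48 = 224
n = 7
Mean = 224/7 = 32.0000

Mean = 32.0000


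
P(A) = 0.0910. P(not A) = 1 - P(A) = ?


P(not A) = 1 - 0.0910 = 0.9090

P(not A) = 0.9090


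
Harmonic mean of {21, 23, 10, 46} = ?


Sum of reciprocals = 1/21 + 1/23 + 1/10 + 1/46 = 0.212836
HM = 4/0.212836 = 18.7938

HM = 18.7938


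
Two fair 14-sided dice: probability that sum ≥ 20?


Total outcomes = 14×14 = 196
Favorable (sum ≥ 20): 45
P = 45/196 = 0.2296

P = 0.2296


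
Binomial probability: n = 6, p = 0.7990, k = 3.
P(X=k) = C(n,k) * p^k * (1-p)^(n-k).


C(6,3) = 20
p^3 = 0.510082
(1-p)^3 = 0.008121
P = 20 * 0.510082 * 0.008121 = 0.0828

P(X=3) = 0.0828


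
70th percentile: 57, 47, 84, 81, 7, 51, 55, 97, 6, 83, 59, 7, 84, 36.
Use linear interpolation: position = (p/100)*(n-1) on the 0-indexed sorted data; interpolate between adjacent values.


Sorted: 6, 7, 7, 36, 47, 51, 55, 57, 59, 81, 83, 84, 84, 97
n = 14
Index = 70/100 * 13 = 9.1000
Lower = data[9] = 81, Upper = data[10] = 83
P70 = 81 + 0.1000*(2) = 81.2000

P70 = 81.2000


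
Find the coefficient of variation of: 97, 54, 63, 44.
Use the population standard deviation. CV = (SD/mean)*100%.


Mean = 64.5000
SD = 19.9311
CV = (19.9311/64.5000)*100 = 30.9010%

CV = 30.9010%


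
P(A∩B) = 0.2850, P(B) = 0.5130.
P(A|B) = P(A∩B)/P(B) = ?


P(A|B) = 0.2850/0.5130 = 0.5556

P(A|B) = 0.5556


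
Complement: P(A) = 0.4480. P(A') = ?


P(not A) = 1 - 0.4480 = 0.5520

P(not A) = 0.5520


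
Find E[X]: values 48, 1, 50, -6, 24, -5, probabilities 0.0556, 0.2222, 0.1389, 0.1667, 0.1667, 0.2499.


E[X] = 48*0.0556 + 1*0.2222 + 50*0.1389 - 6*0.1667 + 24*0.1667 - 5*0.2499
= 2.6688 + 0.2222 + 6.9450 - 1.0002 + 4.0008 - 1.2495
= 11.5871

E[X] = 11.5871


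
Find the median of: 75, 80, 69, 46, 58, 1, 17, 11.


Sorted: 1, 11, 17, 46, 58, 69, 75, 80
n = 8 (even)
Middle values: 46 and 58
Median = (46+58)/2 = 52.0000

Median = 52.0000


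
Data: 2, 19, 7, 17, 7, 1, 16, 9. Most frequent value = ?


Frequencies: 1:1, 2:1, 7:2, 9:1, 16:1, 17:1, 19:1
Max frequency = 2
Mode = 7

Mode = 7


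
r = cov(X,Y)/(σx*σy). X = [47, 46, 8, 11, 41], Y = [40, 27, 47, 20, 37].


Mean X = 30.6000, Mean Y = 34.2000
SD X = 17.373543, SD Y = 9.579144
Cov = 0.480000
r = 0.480000/(17.373543*9.579144) = 0.0029

r = 0.0029


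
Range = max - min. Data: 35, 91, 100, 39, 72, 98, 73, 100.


Max = 100, Min = 35
Range = 100 - 35 = 65

Range = 65


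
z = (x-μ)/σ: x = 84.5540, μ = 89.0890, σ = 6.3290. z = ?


z = (84.5540 - 89.0890)/6.3290
= -4.5350/6.3290
= -0.7165

z = -0.7165


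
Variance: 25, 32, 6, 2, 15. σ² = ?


Mean = 16.0000
Squared deviations: 81.0000, 256.0000, 100.0000, 196.0000, 1.0000
Sum = 634.0000
Variance = 634.0000/5 = 126.8000

Variance = 126.8000


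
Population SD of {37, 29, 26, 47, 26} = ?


Mean = 33.0000
Variance = 65.2000
SD = sqrt(65.2000) = 8.0747

SD = 8.0747


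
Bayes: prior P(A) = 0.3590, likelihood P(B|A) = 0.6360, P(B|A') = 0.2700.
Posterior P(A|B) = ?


P(B) = P(B|A)*P(A) + P(B|A')*P(A')
= 0.6360*0.3590 + 0.2700*0.6410
= 0.228324 + 0.173070 = 0.401394
P(A|B) = 0.228324/0.401394 = 0.5688

P(A|B) = 0.5688


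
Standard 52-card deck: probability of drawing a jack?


4 jacks in 52 cards
P = 4/52 = 0.0769

P = 0.0769


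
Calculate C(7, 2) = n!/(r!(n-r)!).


C(7,2) = 7!/(2! × 5!)
= 5040/(2 × 120)
= 21

C(7,2) = 21


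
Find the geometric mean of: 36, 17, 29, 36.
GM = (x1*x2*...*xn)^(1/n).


Product = 36 × 17 × 29 × 36 = 638928
GM = 638928^(1/4) = 28.2724

GM = 28.2724


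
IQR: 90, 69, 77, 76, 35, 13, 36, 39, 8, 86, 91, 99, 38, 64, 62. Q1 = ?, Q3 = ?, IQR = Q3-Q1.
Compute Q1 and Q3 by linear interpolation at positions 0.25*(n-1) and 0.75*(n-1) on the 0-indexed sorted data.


Sorted: 8, 13, 35, 36, 38, 39, 62, 64, 69, 76, 77, 86, 90, 91, 99
Q1 (25th %ile) = 37.0000
Q3 (75th %ile) = 81.5000
IQR = 81.5000 - 37.0000 = 44.5000

IQR = 44.5000


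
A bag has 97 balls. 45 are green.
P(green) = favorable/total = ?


P = 45/97 = 0.4639

P = 0.4639


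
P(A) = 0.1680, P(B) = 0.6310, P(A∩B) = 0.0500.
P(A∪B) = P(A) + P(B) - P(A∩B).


P(A∪B) = 0.1680 + 0.6310 - 0.0500
= 0.7990 - 0.0500
= 0.7490

P(A∪B) = 0.7490


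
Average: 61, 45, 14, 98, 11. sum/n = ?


Sum = 61 + 45 + 14 + 98 + 11 = 229
n = 5
Mean = 229/5 = 45.8000

Mean = 45.8000


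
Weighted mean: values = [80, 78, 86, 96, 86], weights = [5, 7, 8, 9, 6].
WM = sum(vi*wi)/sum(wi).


Numerator = 80*5 + 78*7 + 86*8 + 96*9 + 86*6 = 3014
Denominator = 5 + 7 + 8 + 9 + 6 = 35
WM = 3014/35 = 86.1143

WM = 86.1143


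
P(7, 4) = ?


P(7,4) = 7!/3!
= 5040/6
= 840

P(7,4) = 840


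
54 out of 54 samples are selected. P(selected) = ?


P = 54/54 = 1.0000

P = 1.0000


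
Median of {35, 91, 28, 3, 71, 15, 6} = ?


Sorted: 3, 6, 15, 28, 35, 71, 91
n = 7 (odd)
Middle value = 28

Median = 28


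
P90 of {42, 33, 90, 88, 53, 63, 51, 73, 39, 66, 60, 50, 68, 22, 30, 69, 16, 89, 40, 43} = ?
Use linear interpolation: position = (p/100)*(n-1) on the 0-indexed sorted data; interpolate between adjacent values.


Sorted: 16, 22, 30, 33, 39, 40, 42, 43, 50, 51, 53, 60, 63, 66, 68, 69, 73, 88, 89, 90
n = 20
Index = 90/100 * 19 = 17.1000
Lower = data[17] = 88, Upper = data[18] = 89
P90 = 88 + 0.1000*(1) = 88.1000

P90 = 88.1000


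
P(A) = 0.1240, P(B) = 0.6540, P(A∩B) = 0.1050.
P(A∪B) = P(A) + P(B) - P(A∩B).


P(A∪B) = 0.1240 + 0.6540 - 0.1050
= 0.7780 - 0.1050
= 0.6730

P(A∪B) = 0.6730


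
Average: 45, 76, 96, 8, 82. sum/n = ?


Sum = 45 + 76 + 96 + 8 + 82 = 307
n = 5
Mean = 307/5 = 61.4000

Mean = 61.4000


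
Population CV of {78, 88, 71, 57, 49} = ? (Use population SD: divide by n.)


Mean = 68.6000
SD = 14.0656
CV = (14.0656/68.6000)*100 = 20.5037%

CV = 20.5037%


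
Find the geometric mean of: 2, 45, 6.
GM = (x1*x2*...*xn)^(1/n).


Product = 2 × 45 × 6 = 540
GM = 540^(1/3) = 8.1433

GM = 8.1433


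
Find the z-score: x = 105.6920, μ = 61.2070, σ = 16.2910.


z = (105.6920 - 61.2070)/16.2910
= 44.4850/16.2910
= 2.7306

z = 2.7306


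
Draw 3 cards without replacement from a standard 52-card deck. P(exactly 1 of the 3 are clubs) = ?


Hypergeometric: P(X=1) = C(13,1)·C(39,2) / C(52,3)
= 13 × 741 / 22100
= 9633/22100 = 0.4359

P = 0.4359


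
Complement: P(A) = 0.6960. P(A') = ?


P(not A) = 1 - 0.6960 = 0.3040

P(not A) = 0.3040


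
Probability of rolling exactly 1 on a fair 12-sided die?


Favorable outcomes (roll = 1): 1
Total outcomes = 12
P = 1/12 = 0.0833

P = 0.0833


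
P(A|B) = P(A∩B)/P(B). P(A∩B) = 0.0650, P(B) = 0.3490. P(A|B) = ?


P(A|B) = 0.0650/0.3490 = 0.1862

P(A|B) = 0.1862


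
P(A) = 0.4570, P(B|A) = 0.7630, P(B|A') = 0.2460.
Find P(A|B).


P(B) = P(B|A)*P(A) + P(B|A')*P(A')
= 0.7630*0.4570 + 0.2460*0.5430
= 0.348691 + 0.133578 = 0.482269
P(A|B) = 0.348691/0.482269 = 0.7230

P(A|B) = 0.7230


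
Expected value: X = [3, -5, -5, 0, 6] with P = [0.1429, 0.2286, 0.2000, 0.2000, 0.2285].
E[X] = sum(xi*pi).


E[X] = 3*0.1429 - 5*0.2286 - 5*0.2000 + 0*0.2000 + 6*0.2285
= 0.4287 - 1.1430 - 1.0000 + 0 + 1.3710
= -0.3433

E[X] = -0.3433


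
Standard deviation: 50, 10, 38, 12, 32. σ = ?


Mean = 28.4000
Variance = 235.8400
SD = sqrt(235.8400) = 15.3571

SD = 15.3571


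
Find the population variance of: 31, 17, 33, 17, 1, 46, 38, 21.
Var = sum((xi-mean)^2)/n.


Mean = 25.5000
Squared deviations: 30.2500, 72.2500, 56.2500, 72.2500, 600.2500, 420.2500, 156.2500, 20.2500
Sum = 1428.0000
Variance = 1428.0000/8 = 178.5000

Variance = 178.5000


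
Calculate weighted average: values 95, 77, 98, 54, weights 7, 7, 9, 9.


Numerator = 95*7 + 77*7 + 98*9 + 54*9 = 2572
Denominator = 7 + 7 + 9 + 9 = 32
WM = 2572/32 = 80.3750

WM = 80.3750


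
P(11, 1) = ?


P(11,1) = 11!/10!
= 39916800/3628800
= 11

P(11,1) = 11


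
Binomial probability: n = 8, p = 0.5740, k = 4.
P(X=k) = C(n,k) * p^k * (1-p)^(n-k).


C(8,4) = 70
p^4 = 0.108554
(1-p)^4 = 0.032934
P = 70 * 0.108554 * 0.032934 = 0.2503

P(X=4) = 0.2503


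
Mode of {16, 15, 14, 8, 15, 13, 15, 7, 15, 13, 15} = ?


Frequencies: 7:1, 8:1, 13:2, 14:1, 15:5, 16:1
Max frequency = 5
Mode = 15

Mode = 15


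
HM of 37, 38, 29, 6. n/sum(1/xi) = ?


Sum of reciprocals = 1/37 + 1/38 + 1/29 + 1/6 = 0.254492
HM = 4/0.254492 = 15.7176

HM = 15.7176


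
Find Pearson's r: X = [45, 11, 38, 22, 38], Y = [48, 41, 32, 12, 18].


Mean X = 30.8000, Mean Y = 30.2000
SD X = 12.448293, SD Y = 13.541049
Cov = 24.840000
r = 24.840000/(12.448293*13.541049) = 0.1474

r = 0.1474


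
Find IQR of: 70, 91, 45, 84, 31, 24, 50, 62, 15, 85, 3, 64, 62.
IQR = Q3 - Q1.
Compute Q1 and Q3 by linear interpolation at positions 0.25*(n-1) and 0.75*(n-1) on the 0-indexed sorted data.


Sorted: 3, 15, 24, 31, 45, 50, 62, 62, 64, 70, 84, 85, 91
Q1 (25th %ile) = 31.0000
Q3 (75th %ile) = 70.0000
IQR = 70.0000 - 31.0000 = 39.0000

IQR = 39.0000


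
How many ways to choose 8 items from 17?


C(17,8) = 17!/(8! × 9!)
= 355687428096000/(40320 × 362880)
= 24310

C(17,8) = 24310


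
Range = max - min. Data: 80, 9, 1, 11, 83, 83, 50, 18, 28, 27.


Max = 83, Min = 1
Range = 83 - 1 = 82

Range = 82


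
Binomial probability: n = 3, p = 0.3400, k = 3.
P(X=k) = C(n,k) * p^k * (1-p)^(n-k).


C(3,3) = 1
p^3 = 0.039304
(1-p)^0 = 1.000000
P = 1 * 0.039304 * 1.000000 = 0.0393

P(X=3) = 0.0393


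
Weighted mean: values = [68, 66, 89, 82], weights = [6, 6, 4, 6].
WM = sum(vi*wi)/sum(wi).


Numerator = 68*6 + 66*6 + 89*4 + 82*6 = 1652
Denominator = 6 + 6 + 4 + 6 = 22
WM = 1652/22 = 75.0909

WM = 75.0909


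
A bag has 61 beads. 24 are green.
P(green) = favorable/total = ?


P = 24/61 = 0.3934

P = 0.3934


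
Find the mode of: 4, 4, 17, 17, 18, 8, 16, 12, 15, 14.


Frequencies: 4:2, 8:1, 12:1, 14:1, 15:1, 16:1, 17:2, 18:1
Max frequency = 2
Mode = 4, 17

Mode = 4, 17


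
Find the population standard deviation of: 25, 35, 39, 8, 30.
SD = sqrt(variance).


Mean = 27.4000
Variance = 116.2400
SD = sqrt(116.2400) = 10.7815

SD = 10.7815


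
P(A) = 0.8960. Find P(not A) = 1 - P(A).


P(not A) = 1 - 0.8960 = 0.1040

P(not A) = 0.1040


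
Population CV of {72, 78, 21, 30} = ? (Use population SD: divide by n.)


Mean = 50.2500
SD = 25.0437
CV = (25.0437/50.2500)*100 = 49.8382%

CV = 49.8382%


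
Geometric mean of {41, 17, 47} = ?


Product = 41 × 17 × 47 = 32759
GM = 32759^(1/3) = 31.9971

GM = 31.9971


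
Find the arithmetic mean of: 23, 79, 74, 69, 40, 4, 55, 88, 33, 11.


Sum = 23 + 79 + 74 + 69 + 40 + 4 + 55 + 88 + 33 + 11 = 476
n = 10
Mean = 476/10 = 47.6000

Mean = 47.6000


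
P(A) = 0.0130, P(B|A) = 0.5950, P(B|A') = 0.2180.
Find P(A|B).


P(B) = P(B|A)*P(A) + P(B|A')*P(A')
= 0.5950*0.0130 + 0.2180*0.9870
= 0.007735 + 0.215166 = 0.222901
P(A|B) = 0.007735/0.222901 = 0.0347

P(A|B) = 0.0347


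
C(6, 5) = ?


C(6,5) = 6!/(5! × 1!)
= 720/(120 × 1)
= 6

C(6,5) = 6


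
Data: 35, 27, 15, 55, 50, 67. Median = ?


Sorted: 15, 27, 35, 50, 55, 67
n = 6 (even)
Middle values: 35 and 50
Median = (35+50)/2 = 42.5000

Median = 42.5000


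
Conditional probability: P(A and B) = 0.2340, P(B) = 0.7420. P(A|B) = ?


P(A|B) = 0.2340/0.7420 = 0.3154

P(A|B) = 0.3154


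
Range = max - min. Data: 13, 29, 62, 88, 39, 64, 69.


Max = 88, Min = 13
Range = 88 - 13 = 75

Range = 75


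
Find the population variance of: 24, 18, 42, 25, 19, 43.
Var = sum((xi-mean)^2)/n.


Mean = 28.5000
Squared deviations: 20.2500, 110.2500, 182.2500, 12.2500, 90.2500, 210.2500
Sum = 625.5000
Variance = 625.5000/6 = 104.2500

Variance = 104.2500


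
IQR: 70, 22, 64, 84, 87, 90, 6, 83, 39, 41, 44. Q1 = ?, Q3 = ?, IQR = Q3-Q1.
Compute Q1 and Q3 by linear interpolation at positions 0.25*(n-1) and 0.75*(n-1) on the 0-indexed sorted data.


Sorted: 6, 22, 39, 41, 44, 64, 70, 83, 84, 87, 90
Q1 (25th %ile) = 40.0000
Q3 (75th %ile) = 83.5000
IQR = 83.5000 - 40.0000 = 43.5000

IQR = 43.5000


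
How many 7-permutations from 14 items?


P(14,7) = 14!/7!
= 87178291200/5040
= 17297280

P(14,7) = 17297280


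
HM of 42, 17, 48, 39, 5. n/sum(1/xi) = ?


Sum of reciprocals = 1/42 + 1/17 + 1/48 + 1/39 + 1/5 = 0.329107
HM = 5/0.329107 = 15.1926

HM = 15.1926


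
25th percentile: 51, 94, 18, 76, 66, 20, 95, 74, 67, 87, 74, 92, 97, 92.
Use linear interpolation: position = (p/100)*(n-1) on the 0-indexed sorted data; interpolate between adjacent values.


Sorted: 18, 20, 51, 66, 67, 74, 74, 76, 87, 92, 92, 94, 95, 97
n = 14
Index = 25/100 * 13 = 3.2500
Lower = data[3] = 66, Upper = data[4] = 67
P25 = 66 + 0.2500*(1) = 66.2500

P25 = 66.2500


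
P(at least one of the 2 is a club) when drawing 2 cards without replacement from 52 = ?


P(at least one) = 1 - P(none)
P(none) = (39/52) × (38/51) = 0.558824
P(at least one) = 1 - 0.558824 = 0.4412

P = 0.4412


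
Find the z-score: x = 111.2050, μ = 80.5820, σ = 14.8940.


z = (111.2050 - 80.5820)/14.8940
= 30.6230/14.8940
= 2.0561

z = 2.0561


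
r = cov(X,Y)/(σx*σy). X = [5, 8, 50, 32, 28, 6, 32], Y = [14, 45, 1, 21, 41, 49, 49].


Mean X = 23.0000, Mean Y = 31.4286
SD X = 15.829448, SD Y = 17.855428
Cov = -128.285714
r = -128.285714/(15.829448*17.855428) = -0.4539

r = -0.4539


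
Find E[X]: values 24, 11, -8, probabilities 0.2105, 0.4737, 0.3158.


E[X] = 24*0.2105 + 11*0.4737 - 8*0.3158
= 5.0520 + 5.2107 - 2.5264
= 7.7363

E[X] = 7.7363


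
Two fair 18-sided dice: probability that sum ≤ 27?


Total outcomes = 18×18 = 324
Favorable (sum ≤ 27): 279
P = 279/324 = 0.8611

P = 0.8611


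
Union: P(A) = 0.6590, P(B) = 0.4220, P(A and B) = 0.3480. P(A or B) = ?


P(A∪B) = 0.6590 + 0.4220 - 0.3480
= 1.0810 - 0.3480
= 0.7330

P(A∪B) = 0.7330


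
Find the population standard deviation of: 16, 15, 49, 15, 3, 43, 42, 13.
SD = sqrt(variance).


Mean = 24.5000
Variance = 262.0000
SD = sqrt(262.0000) = 16.1864

SD = 16.1864


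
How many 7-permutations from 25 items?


P(25,7) = 25!/18!
= 15511210043330985984000000/6402373705728000
= 2422728000

P(25,7) = 2422728000


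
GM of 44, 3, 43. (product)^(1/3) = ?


Product = 44 × 3 × 43 = 5676
GM = 5676^(1/3) = 17.8381

GM = 17.8381


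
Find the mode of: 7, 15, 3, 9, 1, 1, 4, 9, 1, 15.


Frequencies: 1:3, 3:1, 4:1, 7:1, 9:2, 15:2
Max frequency = 3
Mode = 1

Mode = 1


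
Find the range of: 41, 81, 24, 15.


Max = 81, Min = 15
Range = 81 - 15 = 66

Range = 66


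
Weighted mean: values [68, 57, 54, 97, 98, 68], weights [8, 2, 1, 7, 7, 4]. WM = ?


Numerator = 68*8 + 57*2 + 54*1 + 97*7 + 98*7 + 68*4 = 2349
Denominator = 8 + 2 + 1 + 7 + 7 + 4 = 29
WM = 2349/29 = 81.0000

WM = 81.0000


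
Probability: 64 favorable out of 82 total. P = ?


P = 64/82 = 0.7805

P = 0.7805


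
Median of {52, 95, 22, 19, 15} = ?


Sorted: 15, 19, 22, 52, 95
n = 5 (odd)
Middle value = 22

Median = 22


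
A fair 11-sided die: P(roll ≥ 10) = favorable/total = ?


Favorable outcomes (roll ≥ 10): 2
Total outcomes = 11
P = 2/11 = 0.1818

P = 0.1818


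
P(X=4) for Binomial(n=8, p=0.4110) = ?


C(8,4) = 70
p^4 = 0.028534
(1-p)^4 = 0.120354
P = 70 * 0.028534 * 0.120354 = 0.2404

P(X=4) = 0.2404


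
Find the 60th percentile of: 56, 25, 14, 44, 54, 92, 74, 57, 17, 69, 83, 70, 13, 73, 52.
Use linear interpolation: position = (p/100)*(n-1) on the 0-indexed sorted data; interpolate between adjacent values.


Sorted: 13, 14, 17, 25, 44, 52, 54, 56, 57, 69, 70, 73, 74, 83, 92
n = 15
Index = 60/100 * 14 = 8.4000
Lower = data[8] = 57, Upper = data[9] = 69
P60 = 57 + 0.4000*(12) = 61.8000

P60 = 61.8000


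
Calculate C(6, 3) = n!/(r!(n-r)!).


C(6,3) = 6!/(3! × 3!)
= 720/(6 × 6)
= 20

C(6,3) = 20


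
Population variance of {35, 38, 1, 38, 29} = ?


Mean = 28.2000
Squared deviations: 46.2400, 96.0400, 739.8400, 96.0400, 0.6400
Sum = 978.8000
Variance = 978.8000/5 = 195.7600

Variance = 195.7600


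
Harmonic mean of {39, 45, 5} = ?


Sum of reciprocals = 1/39 + 1/45 + 1/5 = 0.247863
HM = 3/0.247863 = 12.1034

HM = 12.1034


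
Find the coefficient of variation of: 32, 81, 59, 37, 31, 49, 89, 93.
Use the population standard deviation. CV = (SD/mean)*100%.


Mean = 58.8750
SD = 24.0751
CV = (24.0751/58.8750)*100 = 40.8919%

CV = 40.8919%


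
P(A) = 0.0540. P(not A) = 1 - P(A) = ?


P(not A) = 1 - 0.0540 = 0.9460

P(not A) = 0.9460


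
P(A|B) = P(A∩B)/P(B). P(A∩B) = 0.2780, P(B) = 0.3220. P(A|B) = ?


P(A|B) = 0.2780/0.3220 = 0.8634

P(A|B) = 0.8634


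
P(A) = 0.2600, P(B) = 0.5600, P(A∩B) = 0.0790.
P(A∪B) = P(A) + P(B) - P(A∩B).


P(A∪B) = 0.2600 + 0.5600 - 0.0790
= 0.8200 - 0.0790
= 0.7410

P(A∪B) = 0.7410


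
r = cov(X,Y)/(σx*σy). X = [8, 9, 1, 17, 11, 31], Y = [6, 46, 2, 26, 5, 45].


Mean X = 12.8333, Mean Y = 21.6667
SD X = 9.388231, SD Y = 18.553227
Cov = 114.611111
r = 114.611111/(9.388231*18.553227) = 0.6580

r = 0.6580


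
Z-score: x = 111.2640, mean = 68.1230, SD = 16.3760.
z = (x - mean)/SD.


z = (111.2640 - 68.1230)/16.3760
= 43.1410/16.3760
= 2.6344

z = 2.6344


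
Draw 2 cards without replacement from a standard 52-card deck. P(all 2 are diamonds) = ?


P(all diamonds) = (13/52) × (12/51)
= 0.0588

P = 0.0588


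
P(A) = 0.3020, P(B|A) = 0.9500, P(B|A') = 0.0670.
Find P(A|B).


P(B) = P(B|A)*P(A) + P(B|A')*P(A')
= 0.9500*0.3020 + 0.0670*0.6980
= 0.286900 + 0.046766 = 0.333666
P(A|B) = 0.286900/0.333666 = 0.8598

P(A|B) = 0.8598


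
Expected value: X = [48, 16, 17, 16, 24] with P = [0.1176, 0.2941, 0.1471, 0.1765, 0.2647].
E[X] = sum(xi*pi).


E[X] = 48*0.1176 + 16*0.2941 + 17*0.1471 + 16*0.1765 + 24*0.2647
= 5.6448 + 4.7056 + 2.5007 + 2.8240 + 6.3528
= 22.0279

E[X] = 22.0279


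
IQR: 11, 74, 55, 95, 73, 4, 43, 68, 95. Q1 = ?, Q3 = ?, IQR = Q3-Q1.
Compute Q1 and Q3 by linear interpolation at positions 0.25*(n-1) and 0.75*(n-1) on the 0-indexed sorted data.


Sorted: 4, 11, 43, 55, 68, 73, 74, 95, 95
Q1 (25th %ile) = 43.0000
Q3 (75th %ile) = 74.0000
IQR = 74.0000 - 43.0000 = 31.0000

IQR = 31.0000


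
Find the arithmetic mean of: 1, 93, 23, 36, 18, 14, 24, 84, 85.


Sum = 1 + 93 + 23 + 36 + 18 + 14 + 24 + 84 + 85 = 378
n = 9
Mean = 378/9 = 42.0000

Mean = 42.0000


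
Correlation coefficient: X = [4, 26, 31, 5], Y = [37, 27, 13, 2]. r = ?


Mean X = 16.5000, Mean Y = 19.7500
SD X = 12.134661, SD Y = 13.329947
Cov = -10.125000
r = -10.125000/(12.134661*13.329947) = -0.0626

r = -0.0626


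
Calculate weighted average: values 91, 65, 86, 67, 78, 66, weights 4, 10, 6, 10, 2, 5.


Numerator = 91*4 + 65*10 + 86*6 + 67*10 + 78*2 + 66*5 = 2686
Denominator = 4 + 10 + 6 + 10 + 2 + 5 = 37
WM = 2686/37 = 72.5946

WM = 72.5946


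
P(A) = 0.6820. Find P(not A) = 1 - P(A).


P(not A) = 1 - 0.6820 = 0.3180

P(not A) = 0.3180


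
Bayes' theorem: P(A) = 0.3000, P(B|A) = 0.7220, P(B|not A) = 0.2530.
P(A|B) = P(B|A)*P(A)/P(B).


P(B) = P(B|A)*P(A) + P(B|A')*P(A')
= 0.7220*0.3000 + 0.2530*0.7000
= 0.216600 + 0.177100 = 0.393700
P(A|B) = 0.216600/0.393700 = 0.5502

P(A|B) = 0.5502


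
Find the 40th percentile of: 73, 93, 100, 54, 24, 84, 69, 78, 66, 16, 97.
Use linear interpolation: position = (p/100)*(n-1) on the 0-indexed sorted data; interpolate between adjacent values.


Sorted: 16, 24, 54, 66, 69, 73, 78, 84, 93, 97, 100
n = 11
Index = 40/100 * 10 = 4.0000
Lower = data[4] = 69, Upper = data[5] = 73
P40 = 69 + 0*(4) = 69.0000

P40 = 69.0000


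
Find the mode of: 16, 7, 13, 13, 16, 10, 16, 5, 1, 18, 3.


Frequencies: 1:1, 3:1, 5:1, 7:1, 10:1, 13:2, 16:3, 18:1
Max frequency = 3
Mode = 16

Mode = 16


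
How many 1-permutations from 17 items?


P(17,1) = 17!/16!
= 355687428096000/20922789888000
= 17

P(17,1) = 17


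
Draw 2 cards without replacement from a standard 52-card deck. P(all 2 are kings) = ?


P(all kings) = (4/52) × (3/51)
= 0.0045

P = 0.0045


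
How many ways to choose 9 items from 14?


C(14,9) = 14!/(9! × 5!)
= 87178291200/(362880 × 120)
= 2002

C(14,9) = 2002


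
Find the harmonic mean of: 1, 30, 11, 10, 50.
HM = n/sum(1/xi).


Sum of reciprocals = 1/1 + 1/30 + 1/11 + 1/10 + 1/50 = 1.244242
HM = 5/1.244242 = 4.0185

HM = 4.0185


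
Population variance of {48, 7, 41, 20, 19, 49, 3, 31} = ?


Mean = 27.2500
Squared deviations: 430.5625, 410.0625, 189.0625, 52.5625, 68.0625, 473.0625, 588.0625, 14.0625
Sum = 2225.5000
Variance = 2225.5000/8 = 278.1875

Variance = 278.1875


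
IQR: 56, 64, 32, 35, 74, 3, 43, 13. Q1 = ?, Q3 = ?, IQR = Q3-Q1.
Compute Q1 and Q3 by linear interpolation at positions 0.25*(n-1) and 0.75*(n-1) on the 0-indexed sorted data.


Sorted: 3, 13, 32, 35, 43, 56, 64, 74
Q1 (25th %ile) = 27.2500
Q3 (75th %ile) = 58.0000
IQR = 58.0000 - 27.2500 = 30.7500

IQR = 30.7500


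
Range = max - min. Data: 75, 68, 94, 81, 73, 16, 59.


Max = 94, Min = 16
Range = 94 - 16 = 78

Range = 78


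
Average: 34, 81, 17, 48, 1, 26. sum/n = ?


Sum = 34 + 81 + 17 + 48 + 1 + 26 = 207
n = 6
Mean = 207/6 = 34.5000

Mean = 34.5000


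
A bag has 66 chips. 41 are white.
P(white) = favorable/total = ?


P = 41/66 = 0.6212

P = 0.6212


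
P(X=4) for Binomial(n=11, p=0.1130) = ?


C(11,4) = 330
p^4 = 0.000163
(1-p)^7 = 0.431982
P = 330 * 0.000163 * 0.431982 = 0.0232

P(X=4) = 0.0232


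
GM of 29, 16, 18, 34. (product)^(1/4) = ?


Product = 29 × 16 × 18 × 34 = 283968
GM = 283968^(1/4) = 23.0843

GM = 23.0843


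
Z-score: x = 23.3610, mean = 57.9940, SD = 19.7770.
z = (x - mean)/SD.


z = (23.3610 - 57.9940)/19.7770
= -34.6330/19.7770
= -1.7512

z = -1.7512


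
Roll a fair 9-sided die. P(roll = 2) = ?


Favorable outcomes (roll = 2): 1
Total outcomes = 9
P = 1/9 = 0.1111

P = 0.1111


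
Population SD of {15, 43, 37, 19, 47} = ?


Mean = 32.2000
Variance = 165.7600
SD = sqrt(165.7600) = 12.8748

SD = 12.8748


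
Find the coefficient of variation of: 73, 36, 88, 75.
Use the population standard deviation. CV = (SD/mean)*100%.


Mean = 68.0000
SD = 19.3520
CV = (19.3520/68.0000)*100 = 28.4588%

CV = 28.4588%


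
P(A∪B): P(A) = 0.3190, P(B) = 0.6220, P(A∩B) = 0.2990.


P(A∪B) = 0.3190 + 0.6220 - 0.2990
= 0.9410 - 0.2990
= 0.6420

P(A∪B) = 0.6420


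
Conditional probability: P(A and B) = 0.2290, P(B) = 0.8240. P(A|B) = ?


P(A|B) = 0.2290/0.8240 = 0.2779

P(A|B) = 0.2779


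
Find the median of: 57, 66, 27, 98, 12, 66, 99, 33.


Sorted: 12, 27, 33, 57, 66, 66, 98, 99
n = 8 (even)
Middle values: 57 and 66
Median = (57+66)/2 = 61.5000

Median = 61.5000


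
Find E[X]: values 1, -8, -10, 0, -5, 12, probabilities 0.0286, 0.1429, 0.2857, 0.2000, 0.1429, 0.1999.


E[X] = 1*0.0286 - 8*0.1429 - 10*0.2857 + 0*0.2000 - 5*0.1429 + 12*0.1999
= 0.0286 - 1.1432 - 2.8570 + 0 - 0.7145 + 2.3988
= -2.2873

E[X] = -2.2873


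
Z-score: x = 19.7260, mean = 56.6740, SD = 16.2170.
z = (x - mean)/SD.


z = (19.7260 - 56.6740)/16.2170
= -36.9480/16.2170
= -2.2783

z = -2.2783


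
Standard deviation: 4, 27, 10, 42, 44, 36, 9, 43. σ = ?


Mean = 26.8750
Variance = 249.1094
SD = sqrt(249.1094) = 15.7832

SD = 15.7832


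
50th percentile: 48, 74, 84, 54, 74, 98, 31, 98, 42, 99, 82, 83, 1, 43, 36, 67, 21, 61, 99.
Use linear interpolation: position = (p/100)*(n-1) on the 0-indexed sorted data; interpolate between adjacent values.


Sorted: 1, 21, 31, 36, 42, 43, 48, 54, 61, 67, 74, 74, 82, 83, 84, 98, 98, 99, 99
n = 19
Index = 50/100 * 18 = 9.0000
Lower = data[9] = 67, Upper = data[10] = 74
P50 = 67 + 0*(7) = 67.0000

P50 = 67.0000
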